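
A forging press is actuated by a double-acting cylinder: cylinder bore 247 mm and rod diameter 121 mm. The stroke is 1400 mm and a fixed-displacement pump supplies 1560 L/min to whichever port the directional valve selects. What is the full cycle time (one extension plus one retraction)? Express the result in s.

Cap-side area A_cap = π/4 × (247 mm)² = 47920 mm^2
Rod-side annular area A_ann = π/4 × (247² − 121²) = 36420 mm^2
t_ext = A_cap·L/Q = 2.580 s
t_ret = A_ann·L/Q = 1.961 s
t_cycle = t_ext + t_ret

t ≈ 4.54 s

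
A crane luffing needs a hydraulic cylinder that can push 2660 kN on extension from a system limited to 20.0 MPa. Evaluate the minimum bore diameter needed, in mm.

Extension force acts on the full piston face: F = P × (π/4)D².
D = √(4F / (πP)) = √(4 × 2660 kN / (π × 20.0 MPa))

D ≈ 412 mm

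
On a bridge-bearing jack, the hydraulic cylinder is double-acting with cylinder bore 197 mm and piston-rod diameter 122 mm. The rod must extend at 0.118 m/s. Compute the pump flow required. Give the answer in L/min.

Cap-side area A_cap = π/4 × (197 mm)² = 30480 mm^2
Q = A × v

Q ≈ 216 L/min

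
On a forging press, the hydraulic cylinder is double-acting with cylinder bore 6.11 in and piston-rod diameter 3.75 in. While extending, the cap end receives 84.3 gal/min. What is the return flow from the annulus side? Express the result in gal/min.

Q_out ≈ 52.5 gal/min

Cap-side area A_cap = π/4 × (6.11 in)² = 29.32 in^2
Rod-side annular area A_ann = π/4 × (6.11² − 3.75²) = 18.28 in^2
Piston speed v = Q_in/A_cap; rod-end outflow Q_out = v × A_ann = Q_in × A_ann/A_cap.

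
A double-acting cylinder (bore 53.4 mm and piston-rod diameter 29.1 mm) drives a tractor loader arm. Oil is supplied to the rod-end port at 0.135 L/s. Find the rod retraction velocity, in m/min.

Rod-side annular area A_ann = π/4 × (53.4² − 29.1²) = 1575 mm^2
Flow into the rod-end port fills the annular volume.
v = Q / A

v ≈ 5.14 m/min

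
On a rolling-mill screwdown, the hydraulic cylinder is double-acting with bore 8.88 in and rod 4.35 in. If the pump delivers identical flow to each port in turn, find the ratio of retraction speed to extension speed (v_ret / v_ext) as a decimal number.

v_ret/v_ext ≈ 1.32

Cap-side area A_cap = π/4 × (8.88 in)² = 61.93 in^2
Rod-side annular area A_ann = π/4 × (8.88² − 4.35²) = 47.07 in^2
For equal Q, v ∝ 1/A, so v_ret/v_ext = A_cap/A_ann.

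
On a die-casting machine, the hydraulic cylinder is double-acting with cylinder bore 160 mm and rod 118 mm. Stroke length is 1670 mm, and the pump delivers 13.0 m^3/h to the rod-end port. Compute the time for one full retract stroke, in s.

t ≈ 4.24 s

Rod-side annular area A_ann = π/4 × (160² − 118²) = 9170 mm^2
Swept volume V = A × L; t = V / Q = A·L / Q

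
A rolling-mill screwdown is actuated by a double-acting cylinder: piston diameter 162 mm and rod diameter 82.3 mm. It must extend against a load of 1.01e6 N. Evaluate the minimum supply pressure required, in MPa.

P ≈ 49.0 MPa

Cap-side area A_cap = π/4 × (162 mm)² = 20610 mm^2
P = F / A = 1.01e6 N / A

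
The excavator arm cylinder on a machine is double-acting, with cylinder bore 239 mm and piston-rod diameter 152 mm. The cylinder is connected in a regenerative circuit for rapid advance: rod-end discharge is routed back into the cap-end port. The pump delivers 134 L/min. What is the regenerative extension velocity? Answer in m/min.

In regeneration the rod-end outflow joins the pump flow into the cap end, so the net volume the pump must supply per unit advance equals the rod cross-section area.
Rod cross-section A_rod = π/4 × (152 mm)² = 18150 mm^2
v = Q_pump / A_rod

v ≈ 7.38 m/min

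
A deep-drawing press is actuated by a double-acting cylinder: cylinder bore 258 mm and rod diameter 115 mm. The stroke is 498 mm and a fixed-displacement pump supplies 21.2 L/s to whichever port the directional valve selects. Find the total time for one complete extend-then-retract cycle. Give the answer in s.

Cap-side area A_cap = π/4 × (258 mm)² = 52280 mm^2
Rod-side annular area A_ann = π/4 × (258² − 115²) = 41890 mm^2
t_ext = A_cap·L/Q = 1.228 s
t_ret = A_ann·L/Q = 0.9841 s
t_cycle = t_ext + t_ret

t ≈ 2.21 s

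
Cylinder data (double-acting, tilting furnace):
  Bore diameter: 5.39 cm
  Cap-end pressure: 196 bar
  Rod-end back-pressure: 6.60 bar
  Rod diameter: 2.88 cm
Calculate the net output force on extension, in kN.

F ≈ 43.6 kN

Cap-side area A_cap = π/4 × (5.39 cm)² = 22.82 cm^2
Rod-side annular area A_ann = π/4 × (5.39² − 2.88²) = 16.30 cm^2
Net thrust = P_cap·A_cap − P_rod·A_ann = 44.72 kN − 1.076 kN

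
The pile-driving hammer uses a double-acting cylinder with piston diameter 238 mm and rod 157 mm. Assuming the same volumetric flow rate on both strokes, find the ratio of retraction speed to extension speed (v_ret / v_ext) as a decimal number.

Cap-side area A_cap = π/4 × (238 mm)² = 44490 mm^2
Rod-side annular area A_ann = π/4 × (238² − 157²) = 25130 mm^2
For equal Q, v ∝ 1/A, so v_ret/v_ext = A_cap/A_ann.

v_ret/v_ext ≈ 1.77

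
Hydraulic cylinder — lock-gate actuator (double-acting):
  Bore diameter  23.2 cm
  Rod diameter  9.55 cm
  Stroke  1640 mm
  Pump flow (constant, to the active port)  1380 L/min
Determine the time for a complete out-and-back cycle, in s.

t ≈ 5.52 s

Cap-side area A_cap = π/4 × (23.2 cm)² = 422.7 cm^2
Rod-side annular area A_ann = π/4 × (23.2² − 9.55²) = 351.1 cm^2
t_ext = A_cap·L/Q = 3.014 s
t_ret = A_ann·L/Q = 2.504 s
t_cycle = t_ext + t_ret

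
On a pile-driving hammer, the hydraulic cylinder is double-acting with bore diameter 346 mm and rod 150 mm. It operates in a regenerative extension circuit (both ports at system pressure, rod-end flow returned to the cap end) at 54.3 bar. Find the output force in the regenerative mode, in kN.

F ≈ 96.0 kN

With equal pressure on both faces, forces on the annular region cancel; the net push is pressure × rod cross-section.
Rod cross-section A_rod = π/4 × (150 mm)² = 17670 mm^2
F = P × A_rod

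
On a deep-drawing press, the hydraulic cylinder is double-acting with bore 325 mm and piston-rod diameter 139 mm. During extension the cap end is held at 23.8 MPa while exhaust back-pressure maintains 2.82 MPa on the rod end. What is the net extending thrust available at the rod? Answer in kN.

Cap-side area A_cap = π/4 × (325 mm)² = 82960 mm^2
Rod-side annular area A_ann = π/4 × (325² − 139²) = 67780 mm^2
Net thrust = P_cap·A_cap − P_rod·A_ann = 1974 kN − 191.1 kN

F ≈ 1780 kN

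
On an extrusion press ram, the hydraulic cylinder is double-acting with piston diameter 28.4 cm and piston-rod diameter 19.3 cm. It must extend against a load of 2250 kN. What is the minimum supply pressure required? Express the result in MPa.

Cap-side area A_cap = π/4 × (28.4 cm)² = 633.5 cm^2
P = F / A = 2250 kN / A

P ≈ 35.5 MPa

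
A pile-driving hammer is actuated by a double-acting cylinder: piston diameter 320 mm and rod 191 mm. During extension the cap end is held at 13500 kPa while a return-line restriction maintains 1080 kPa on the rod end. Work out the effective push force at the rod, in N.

F ≈ 1.03e6 N

Cap-side area A_cap = π/4 × (320 mm)² = 80420 mm^2
Rod-side annular area A_ann = π/4 × (320² − 191²) = 51770 mm^2
Net thrust = P_cap·A_cap − P_rod·A_ann = 1.086e6 N − 55910 N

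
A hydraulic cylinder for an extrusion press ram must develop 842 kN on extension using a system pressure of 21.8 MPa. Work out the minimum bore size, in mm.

Extension force acts on the full piston face: F = P × (π/4)D².
D = √(4F / (πP)) = √(4 × 842 kN / (π × 21.8 MPa))

D ≈ 222 mm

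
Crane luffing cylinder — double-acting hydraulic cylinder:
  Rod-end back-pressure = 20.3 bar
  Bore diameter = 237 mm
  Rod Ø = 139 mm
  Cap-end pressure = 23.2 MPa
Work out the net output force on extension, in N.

F ≈ 9.65e5 N

Cap-side area A_cap = π/4 × (237 mm)² = 44120 mm^2
Rod-side annular area A_ann = π/4 × (237² − 139²) = 28940 mm^2
Net thrust = P_cap·A_cap − P_rod·A_ann = 1.023e6 N − 58750 N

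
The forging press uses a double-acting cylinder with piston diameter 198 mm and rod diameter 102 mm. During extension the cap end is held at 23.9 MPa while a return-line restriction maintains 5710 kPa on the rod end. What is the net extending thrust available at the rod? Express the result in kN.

Cap-side area A_cap = π/4 × (198 mm)² = 30790 mm^2
Rod-side annular area A_ann = π/4 × (198² − 102²) = 22620 mm^2
Net thrust = P_cap·A_cap − P_rod·A_ann = 735.9 kN − 129.2 kN

F ≈ 607 kN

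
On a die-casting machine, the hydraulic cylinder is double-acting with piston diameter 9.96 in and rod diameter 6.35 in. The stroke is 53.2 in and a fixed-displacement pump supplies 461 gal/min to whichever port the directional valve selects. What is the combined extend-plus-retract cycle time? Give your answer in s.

t ≈ 3.72 s

Cap-side area A_cap = π/4 × (9.96 in)² = 77.91 in^2
Rod-side annular area A_ann = π/4 × (9.96² − 6.35²) = 46.24 in^2
t_ext = A_cap·L/Q = 2.335 s
t_ret = A_ann·L/Q = 1.386 s
t_cycle = t_ext + t_ret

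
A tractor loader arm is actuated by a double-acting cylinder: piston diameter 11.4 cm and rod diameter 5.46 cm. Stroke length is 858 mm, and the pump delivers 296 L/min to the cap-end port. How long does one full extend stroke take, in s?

t ≈ 1.78 s

Cap-side area A_cap = π/4 × (11.4 cm)² = 102.1 cm^2
Swept volume V = A × L; t = V / Q = A·L / Q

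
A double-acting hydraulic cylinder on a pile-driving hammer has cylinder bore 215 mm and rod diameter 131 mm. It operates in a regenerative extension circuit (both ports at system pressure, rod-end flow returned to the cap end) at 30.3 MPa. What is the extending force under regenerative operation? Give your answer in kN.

With equal pressure on both faces, forces on the annular region cancel; the net push is pressure × rod cross-section.
Rod cross-section A_rod = π/4 × (131 mm)² = 13480 mm^2
F = P × A_rod

F ≈ 408 kN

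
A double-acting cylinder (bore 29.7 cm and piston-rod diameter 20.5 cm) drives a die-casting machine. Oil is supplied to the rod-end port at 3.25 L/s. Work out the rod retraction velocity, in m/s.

Rod-side annular area A_ann = π/4 × (29.7² − 20.5²) = 362.7 cm^2
Flow into the rod-end port fills the annular volume.
v = Q / A

v ≈ 0.0896 m/s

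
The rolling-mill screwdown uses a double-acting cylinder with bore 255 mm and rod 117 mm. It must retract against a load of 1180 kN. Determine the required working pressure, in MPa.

Rod-side annular area A_ann = π/4 × (255² − 117²) = 40320 mm^2
Retraction: pressure acts on the annular area.
P = F / A = 1180 kN / A

P ≈ 29.3 MPa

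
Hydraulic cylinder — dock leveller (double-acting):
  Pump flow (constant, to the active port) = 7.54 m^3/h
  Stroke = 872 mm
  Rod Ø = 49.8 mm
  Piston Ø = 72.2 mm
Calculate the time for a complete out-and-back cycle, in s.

t ≈ 2.60 s

Cap-side area A_cap = π/4 × (72.2 mm)² = 4094 mm^2
Rod-side annular area A_ann = π/4 × (72.2² − 49.8²) = 2146 mm^2
t_ext = A_cap·L/Q = 1.705 s
t_ret = A_ann·L/Q = 0.8936 s
t_cycle = t_ext + t_ret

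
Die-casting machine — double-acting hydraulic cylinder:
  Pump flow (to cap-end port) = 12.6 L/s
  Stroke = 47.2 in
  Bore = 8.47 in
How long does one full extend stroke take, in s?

Cap-side area A_cap = π/4 × (8.47 in)² = 56.35 in^2
Swept volume V = A × L; t = V / Q = A·L / Q

t ≈ 3.46 s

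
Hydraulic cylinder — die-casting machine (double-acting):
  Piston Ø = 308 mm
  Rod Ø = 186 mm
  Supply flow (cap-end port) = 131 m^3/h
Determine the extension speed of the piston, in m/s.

Cap-side area A_cap = π/4 × (308 mm)² = 74510 mm^2
v = Q / A

v ≈ 0.488 m/s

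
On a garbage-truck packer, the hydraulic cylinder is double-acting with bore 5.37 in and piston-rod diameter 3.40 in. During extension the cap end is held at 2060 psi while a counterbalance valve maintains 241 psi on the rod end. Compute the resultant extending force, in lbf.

F ≈ 43400 lbf

Cap-side area A_cap = π/4 × (5.37 in)² = 22.65 in^2
Rod-side annular area A_ann = π/4 × (5.37² − 3.40²) = 13.57 in^2
Net thrust = P_cap·A_cap − P_rod·A_ann = 46660 lbf − 3270 lbf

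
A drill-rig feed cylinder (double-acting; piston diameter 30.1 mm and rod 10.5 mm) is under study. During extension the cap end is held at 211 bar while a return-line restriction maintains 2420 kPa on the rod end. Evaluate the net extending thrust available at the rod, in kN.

F ≈ 13.5 kN

Cap-side area A_cap = π/4 × (30.1 mm)² = 711.6 mm^2
Rod-side annular area A_ann = π/4 × (30.1² − 10.5²) = 625.0 mm^2
Net thrust = P_cap·A_cap − P_rod·A_ann = 15.01 kN − 1.512 kN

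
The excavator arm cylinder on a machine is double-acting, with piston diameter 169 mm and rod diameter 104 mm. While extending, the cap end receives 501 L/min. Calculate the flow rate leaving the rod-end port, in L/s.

Q_out ≈ 5.19 L/s

Cap-side area A_cap = π/4 × (169 mm)² = 22430 mm^2
Rod-side annular area A_ann = π/4 × (169² − 104²) = 13940 mm^2
Piston speed v = Q_in/A_cap; rod-end outflow Q_out = v × A_ann = Q_in × A_ann/A_cap.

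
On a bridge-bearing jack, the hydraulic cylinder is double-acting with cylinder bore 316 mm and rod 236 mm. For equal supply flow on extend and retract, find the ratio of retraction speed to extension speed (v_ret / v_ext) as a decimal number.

Cap-side area A_cap = π/4 × (316 mm)² = 78430 mm^2
Rod-side annular area A_ann = π/4 × (316² − 236²) = 34680 mm^2
For equal Q, v ∝ 1/A, so v_ret/v_ext = A_cap/A_ann.

v_ret/v_ext ≈ 2.26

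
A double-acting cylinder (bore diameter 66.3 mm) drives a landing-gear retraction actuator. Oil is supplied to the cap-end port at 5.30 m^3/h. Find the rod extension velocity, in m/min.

Cap-side area A_cap = π/4 × (66.3 mm)² = 3452 mm^2
v = Q / A

v ≈ 25.6 m/min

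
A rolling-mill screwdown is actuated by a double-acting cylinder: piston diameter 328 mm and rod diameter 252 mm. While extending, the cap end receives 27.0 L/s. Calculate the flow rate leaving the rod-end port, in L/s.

Cap-side area A_cap = π/4 × (328 mm)² = 84500 mm^2
Rod-side annular area A_ann = π/4 × (328² − 252²) = 34620 mm^2
Piston speed v = Q_in/A_cap; rod-end outflow Q_out = v × A_ann = Q_in × A_ann/A_cap.

Q_out ≈ 11.1 L/s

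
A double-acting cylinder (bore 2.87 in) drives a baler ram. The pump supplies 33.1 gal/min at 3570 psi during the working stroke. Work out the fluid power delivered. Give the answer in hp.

W ≈ 68.9 hp

Hydraulic power = P × Q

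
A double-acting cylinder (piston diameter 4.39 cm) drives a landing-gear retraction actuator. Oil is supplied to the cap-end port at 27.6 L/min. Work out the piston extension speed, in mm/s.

Cap-side area A_cap = π/4 × (4.39 cm)² = 15.14 cm^2
v = Q / A

v ≈ 304 mm/s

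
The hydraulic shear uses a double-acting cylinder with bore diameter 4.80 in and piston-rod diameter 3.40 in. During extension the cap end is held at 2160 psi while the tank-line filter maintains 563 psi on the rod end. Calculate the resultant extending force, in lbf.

Cap-side area A_cap = π/4 × (4.80 in)² = 18.10 in^2
Rod-side annular area A_ann = π/4 × (4.80² − 3.40²) = 9.016 in^2
Net thrust = P_cap·A_cap − P_rod·A_ann = 39090 lbf − 5076 lbf

F ≈ 34000 lbf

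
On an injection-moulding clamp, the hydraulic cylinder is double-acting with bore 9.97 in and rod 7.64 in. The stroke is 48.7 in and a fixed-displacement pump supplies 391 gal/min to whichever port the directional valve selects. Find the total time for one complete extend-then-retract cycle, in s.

Cap-side area A_cap = π/4 × (9.97 in)² = 78.07 in^2
Rod-side annular area A_ann = π/4 × (9.97² − 7.64²) = 32.23 in^2
t_ext = A_cap·L/Q = 2.526 s
t_ret = A_ann·L/Q = 1.043 s
t_cycle = t_ext + t_ret

t ≈ 3.57 s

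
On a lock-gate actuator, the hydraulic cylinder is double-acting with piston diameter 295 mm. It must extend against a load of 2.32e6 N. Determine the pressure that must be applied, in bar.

Cap-side area A_cap = π/4 × (295 mm)² = 68350 mm^2
P = F / A = 2.32e6 N / A

P ≈ 339 bar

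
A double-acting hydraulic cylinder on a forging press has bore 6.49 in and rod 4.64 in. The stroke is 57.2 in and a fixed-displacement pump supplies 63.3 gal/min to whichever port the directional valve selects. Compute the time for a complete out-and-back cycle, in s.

Cap-side area A_cap = π/4 × (6.49 in)² = 33.08 in^2
Rod-side annular area A_ann = π/4 × (6.49² − 4.64²) = 16.17 in^2
t_ext = A_cap·L/Q = 7.764 s
t_ret = A_ann·L/Q = 3.796 s
t_cycle = t_ext + t_ret

t ≈ 11.6 s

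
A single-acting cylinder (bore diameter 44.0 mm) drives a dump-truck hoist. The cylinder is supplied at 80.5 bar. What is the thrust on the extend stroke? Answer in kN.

F ≈ 12.2 kN

Cap-side area A_cap = π/4 × (44.0 mm)² = 1521 mm^2
F = P × A_cap = 80.5 bar × A_cap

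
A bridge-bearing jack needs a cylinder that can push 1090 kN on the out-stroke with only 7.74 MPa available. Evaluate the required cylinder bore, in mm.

Extension force acts on the full piston face: F = P × (π/4)D².
D = √(4F / (πP)) = √(4 × 1090 kN / (π × 7.74 MPa))

D ≈ 423 mm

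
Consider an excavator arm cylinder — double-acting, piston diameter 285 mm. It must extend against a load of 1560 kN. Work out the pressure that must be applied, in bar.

Cap-side area A_cap = π/4 × (285 mm)² = 63790 mm^2
P = F / A = 1560 kN / A

P ≈ 245 bar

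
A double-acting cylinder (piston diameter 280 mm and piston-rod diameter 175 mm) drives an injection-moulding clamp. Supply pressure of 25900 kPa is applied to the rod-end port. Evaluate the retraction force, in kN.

F ≈ 972 kN

Rod-side annular area A_ann = π/4 × (280² − 175²) = 37520 mm^2
On retraction the pressure acts on the annular area (bore minus rod).
F = P × A_ann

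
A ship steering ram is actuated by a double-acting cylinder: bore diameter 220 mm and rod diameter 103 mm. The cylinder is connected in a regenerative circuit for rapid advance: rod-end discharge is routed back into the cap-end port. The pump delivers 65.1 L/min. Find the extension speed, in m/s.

In regeneration the rod-end outflow joins the pump flow into the cap end, so the net volume the pump must supply per unit advance equals the rod cross-section area.
Rod cross-section A_rod = π/4 × (103 mm)² = 8332 mm^2
v = Q_pump / A_rod

v ≈ 0.130 m/s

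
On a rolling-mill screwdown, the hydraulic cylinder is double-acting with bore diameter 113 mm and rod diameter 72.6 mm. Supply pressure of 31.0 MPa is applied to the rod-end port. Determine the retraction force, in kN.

F ≈ 183 kN

Rod-side annular area A_ann = π/4 × (113² − 72.6²) = 5889 mm^2
On retraction the pressure acts on the annular area (bore minus rod).
F = P × A_ann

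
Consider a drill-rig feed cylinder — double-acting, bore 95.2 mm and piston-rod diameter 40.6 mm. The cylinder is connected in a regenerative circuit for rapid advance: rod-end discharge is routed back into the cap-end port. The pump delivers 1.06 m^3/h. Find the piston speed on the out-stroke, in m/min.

In regeneration the rod-end outflow joins the pump flow into the cap end, so the net volume the pump must supply per unit advance equals the rod cross-section area.
Rod cross-section A_rod = π/4 × (40.6 mm)² = 1295 mm^2
v = Q_pump / A_rod

v ≈ 13.6 m/min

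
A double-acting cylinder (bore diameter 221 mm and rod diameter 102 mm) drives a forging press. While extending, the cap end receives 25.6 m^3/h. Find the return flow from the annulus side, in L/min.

Cap-side area A_cap = π/4 × (221 mm)² = 38360 mm^2
Rod-side annular area A_ann = π/4 × (221² − 102²) = 30190 mm^2
Piston speed v = Q_in/A_cap; rod-end outflow Q_out = v × A_ann = Q_in × A_ann/A_cap.

Q_out ≈ 336 L/min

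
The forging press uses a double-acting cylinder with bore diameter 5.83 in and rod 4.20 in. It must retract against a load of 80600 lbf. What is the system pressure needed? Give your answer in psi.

P ≈ 6280 psi

Rod-side annular area A_ann = π/4 × (5.83² − 4.20²) = 12.84 in^2
Retraction: pressure acts on the annular area.
P = F / A = 80600 lbf / A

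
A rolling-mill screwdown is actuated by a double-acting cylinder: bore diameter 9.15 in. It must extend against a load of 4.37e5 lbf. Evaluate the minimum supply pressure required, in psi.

P ≈ 6650 psi

Cap-side area A_cap = π/4 × (9.15 in)² = 65.76 in^2
P = F / A = 4.37e5 lbf / A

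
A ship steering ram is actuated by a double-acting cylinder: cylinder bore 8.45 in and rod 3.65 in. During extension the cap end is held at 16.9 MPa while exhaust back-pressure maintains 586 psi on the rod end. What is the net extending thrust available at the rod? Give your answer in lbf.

F ≈ 1.11e5 lbf

Cap-side area A_cap = π/4 × (8.45 in)² = 56.08 in^2
Rod-side annular area A_ann = π/4 × (8.45² − 3.65²) = 45.62 in^2
Net thrust = P_cap·A_cap − P_rod·A_ann = 1.375e5 lbf − 26730 lbf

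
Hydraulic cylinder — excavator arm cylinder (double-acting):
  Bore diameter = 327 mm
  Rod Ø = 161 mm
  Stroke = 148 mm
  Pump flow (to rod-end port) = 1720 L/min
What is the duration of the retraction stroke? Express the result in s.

Rod-side annular area A_ann = π/4 × (327² − 161²) = 63620 mm^2
Swept volume V = A × L; t = V / Q = A·L / Q

t ≈ 0.328 s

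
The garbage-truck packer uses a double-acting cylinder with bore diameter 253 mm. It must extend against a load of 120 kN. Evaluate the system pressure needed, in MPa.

Cap-side area A_cap = π/4 × (253 mm)² = 50270 mm^2
P = F / A = 120 kN / A

P ≈ 2.39 MPa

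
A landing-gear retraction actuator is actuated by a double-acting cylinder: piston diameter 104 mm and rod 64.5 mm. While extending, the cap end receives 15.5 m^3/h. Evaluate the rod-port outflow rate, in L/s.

Q_out ≈ 2.65 L/s

Cap-side area A_cap = π/4 × (104 mm)² = 8495 mm^2
Rod-side annular area A_ann = π/4 × (104² − 64.5²) = 5227 mm^2
Piston speed v = Q_in/A_cap; rod-end outflow Q_out = v × A_ann = Q_in × A_ann/A_cap.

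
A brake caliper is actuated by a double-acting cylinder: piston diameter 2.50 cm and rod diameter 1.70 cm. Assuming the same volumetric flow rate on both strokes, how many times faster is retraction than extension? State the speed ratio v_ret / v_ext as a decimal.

v_ret/v_ext ≈ 1.86

Cap-side area A_cap = π/4 × (2.50 cm)² = 4.909 cm^2
Rod-side annular area A_ann = π/4 × (2.50² − 1.70²) = 2.639 cm^2
For equal Q, v ∝ 1/A, so v_ret/v_ext = A_cap/A_ann.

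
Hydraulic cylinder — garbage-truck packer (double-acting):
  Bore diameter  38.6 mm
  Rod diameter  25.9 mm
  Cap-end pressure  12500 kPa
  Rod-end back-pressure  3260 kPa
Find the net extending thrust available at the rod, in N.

F ≈ 12500 N

Cap-side area A_cap = π/4 × (38.6 mm)² = 1170 mm^2
Rod-side annular area A_ann = π/4 × (38.6² − 25.9²) = 643.4 mm^2
Net thrust = P_cap·A_cap − P_rod·A_ann = 14630 N − 2097 N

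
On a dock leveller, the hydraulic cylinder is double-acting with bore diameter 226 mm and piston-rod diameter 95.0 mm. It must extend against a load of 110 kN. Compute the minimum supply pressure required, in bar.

Cap-side area A_cap = π/4 × (226 mm)² = 40110 mm^2
P = F / A = 110 kN / A

P ≈ 27.4 bar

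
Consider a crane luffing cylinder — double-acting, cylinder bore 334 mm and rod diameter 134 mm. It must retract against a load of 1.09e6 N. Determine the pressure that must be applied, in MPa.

P ≈ 14.8 MPa

Rod-side annular area A_ann = π/4 × (334² − 134²) = 73510 mm^2
Retraction: pressure acts on the annular area.
P = F / A = 1.09e6 N / A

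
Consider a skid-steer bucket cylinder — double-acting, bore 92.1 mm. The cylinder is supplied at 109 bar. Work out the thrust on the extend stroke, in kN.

F ≈ 72.6 kN

Cap-side area A_cap = π/4 × (92.1 mm)² = 6662 mm^2
F = P × A_cap = 109 bar × A_cap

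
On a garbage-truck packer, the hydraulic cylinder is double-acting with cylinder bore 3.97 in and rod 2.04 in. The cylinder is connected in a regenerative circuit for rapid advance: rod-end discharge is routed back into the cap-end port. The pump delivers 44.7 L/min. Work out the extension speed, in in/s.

In regeneration the rod-end outflow joins the pump flow into the cap end, so the net volume the pump must supply per unit advance equals the rod cross-section area.
Rod cross-section A_rod = π/4 × (2.04 in)² = 3.269 in^2
v = Q_pump / A_rod

v ≈ 13.9 in/s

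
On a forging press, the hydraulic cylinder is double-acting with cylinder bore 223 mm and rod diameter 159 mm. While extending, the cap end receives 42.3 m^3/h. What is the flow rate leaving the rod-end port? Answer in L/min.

Q_out ≈ 347 L/min

Cap-side area A_cap = π/4 × (223 mm)² = 39060 mm^2
Rod-side annular area A_ann = π/4 × (223² − 159²) = 19200 mm^2
Piston speed v = Q_in/A_cap; rod-end outflow Q_out = v × A_ann = Q_in × A_ann/A_cap.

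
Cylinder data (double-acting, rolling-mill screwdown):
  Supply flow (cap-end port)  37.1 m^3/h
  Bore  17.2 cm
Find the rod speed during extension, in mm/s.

Cap-side area A_cap = π/4 × (17.2 cm)² = 232.4 cm^2
v = Q / A

v ≈ 444 mm/s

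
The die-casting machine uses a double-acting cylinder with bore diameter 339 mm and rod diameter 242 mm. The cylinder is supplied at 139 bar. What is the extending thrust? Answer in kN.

Cap-side area A_cap = π/4 × (339 mm)² = 90260 mm^2
F = P × A_cap = 139 bar × A_cap

F ≈ 1250 kN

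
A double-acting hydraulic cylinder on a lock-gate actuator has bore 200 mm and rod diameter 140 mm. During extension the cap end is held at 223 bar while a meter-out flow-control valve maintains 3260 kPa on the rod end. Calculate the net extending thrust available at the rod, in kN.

F ≈ 648 kN

Cap-side area A_cap = π/4 × (200 mm)² = 31420 mm^2
Rod-side annular area A_ann = π/4 × (200² − 140²) = 16020 mm^2
Net thrust = P_cap·A_cap − P_rod·A_ann = 700.6 kN − 52.23 kN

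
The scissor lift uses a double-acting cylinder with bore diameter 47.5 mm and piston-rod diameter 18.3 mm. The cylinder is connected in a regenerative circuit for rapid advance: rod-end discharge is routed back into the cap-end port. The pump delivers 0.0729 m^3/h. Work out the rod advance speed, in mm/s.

In regeneration the rod-end outflow joins the pump flow into the cap end, so the net volume the pump must supply per unit advance equals the rod cross-section area.
Rod cross-section A_rod = π/4 × (18.3 mm)² = 263.0 mm^2
v = Q_pump / A_rod

v ≈ 77.0 mm/s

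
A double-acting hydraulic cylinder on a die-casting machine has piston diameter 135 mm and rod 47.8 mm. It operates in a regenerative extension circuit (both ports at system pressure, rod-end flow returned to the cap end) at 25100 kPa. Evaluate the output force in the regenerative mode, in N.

F ≈ 45000 N

With equal pressure on both faces, forces on the annular region cancel; the net push is pressure × rod cross-section.
Rod cross-section A_rod = π/4 × (47.8 mm)² = 1795 mm^2
F = P × A_rod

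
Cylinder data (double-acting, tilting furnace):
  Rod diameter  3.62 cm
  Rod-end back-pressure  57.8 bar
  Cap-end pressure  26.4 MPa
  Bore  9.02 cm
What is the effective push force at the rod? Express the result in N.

F ≈ 1.38e5 N

Cap-side area A_cap = π/4 × (9.02 cm)² = 63.90 cm^2
Rod-side annular area A_ann = π/4 × (9.02² − 3.62²) = 53.61 cm^2
Net thrust = P_cap·A_cap − P_rod·A_ann = 1.687e5 N − 30990 N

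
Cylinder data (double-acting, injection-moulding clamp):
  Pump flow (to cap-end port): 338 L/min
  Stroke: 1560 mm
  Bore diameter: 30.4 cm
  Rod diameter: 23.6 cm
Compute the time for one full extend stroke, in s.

t ≈ 20.1 s

Cap-side area A_cap = π/4 × (30.4 cm)² = 725.8 cm^2
Swept volume V = A × L; t = V / Q = A·L / Q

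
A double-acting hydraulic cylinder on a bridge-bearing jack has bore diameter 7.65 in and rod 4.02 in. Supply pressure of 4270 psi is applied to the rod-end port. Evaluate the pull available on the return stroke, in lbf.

F ≈ 1.42e5 lbf

Rod-side annular area A_ann = π/4 × (7.65² − 4.02²) = 33.27 in^2
On retraction the pressure acts on the annular area (bore minus rod).
F = P × A_ann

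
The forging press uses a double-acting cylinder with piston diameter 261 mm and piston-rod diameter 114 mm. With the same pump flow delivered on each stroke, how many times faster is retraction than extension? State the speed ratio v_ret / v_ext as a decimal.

Cap-side area A_cap = π/4 × (261 mm)² = 53500 mm^2
Rod-side annular area A_ann = π/4 × (261² − 114²) = 43300 mm^2
For equal Q, v ∝ 1/A, so v_ret/v_ext = A_cap/A_ann.

v_ret/v_ext ≈ 1.24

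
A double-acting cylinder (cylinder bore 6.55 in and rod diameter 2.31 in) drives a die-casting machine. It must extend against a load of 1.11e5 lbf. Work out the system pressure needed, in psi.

Cap-side area A_cap = π/4 × (6.55 in)² = 33.70 in^2
P = F / A = 1.11e5 lbf / A

P ≈ 3290 psi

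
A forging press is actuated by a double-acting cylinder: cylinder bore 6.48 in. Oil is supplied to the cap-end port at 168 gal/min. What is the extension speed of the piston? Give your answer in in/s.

Cap-side area A_cap = π/4 × (6.48 in)² = 32.98 in^2
v = Q / A

v ≈ 19.6 in/s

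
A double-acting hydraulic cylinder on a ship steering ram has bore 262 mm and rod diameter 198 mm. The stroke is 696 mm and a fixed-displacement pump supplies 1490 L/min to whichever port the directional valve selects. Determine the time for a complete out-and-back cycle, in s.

t ≈ 2.16 s

Cap-side area A_cap = π/4 × (262 mm)² = 53910 mm^2
Rod-side annular area A_ann = π/4 × (262² − 198²) = 23120 mm^2
t_ext = A_cap·L/Q = 1.511 s
t_ret = A_ann·L/Q = 0.6480 s
t_cycle = t_ext + t_ret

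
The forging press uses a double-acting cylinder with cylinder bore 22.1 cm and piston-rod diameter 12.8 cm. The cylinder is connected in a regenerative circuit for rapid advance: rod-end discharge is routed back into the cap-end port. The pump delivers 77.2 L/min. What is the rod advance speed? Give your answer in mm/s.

In regeneration the rod-end outflow joins the pump flow into the cap end, so the net volume the pump must supply per unit advance equals the rod cross-section area.
Rod cross-section A_rod = π/4 × (12.8 cm)² = 128.7 cm^2
v = Q_pump / A_rod

v ≈ 100 mm/s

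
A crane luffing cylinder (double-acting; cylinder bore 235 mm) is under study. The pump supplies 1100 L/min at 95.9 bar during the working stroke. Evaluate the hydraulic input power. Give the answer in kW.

Hydraulic power = P × Q

W ≈ 176 kW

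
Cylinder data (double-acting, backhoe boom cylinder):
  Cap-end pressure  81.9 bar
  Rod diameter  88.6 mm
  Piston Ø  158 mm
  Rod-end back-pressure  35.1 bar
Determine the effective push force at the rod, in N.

Cap-side area A_cap = π/4 × (158 mm)² = 19610 mm^2
Rod-side annular area A_ann = π/4 × (158² − 88.6²) = 13440 mm^2
Net thrust = P_cap·A_cap − P_rod·A_ann = 1.606e5 N − 47180 N

F ≈ 1.13e5 N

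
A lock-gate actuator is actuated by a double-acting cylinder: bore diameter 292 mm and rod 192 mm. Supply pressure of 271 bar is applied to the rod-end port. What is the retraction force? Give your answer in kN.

Rod-side annular area A_ann = π/4 × (292² − 192²) = 38010 mm^2
On retraction the pressure acts on the annular area (bore minus rod).
F = P × A_ann

F ≈ 1030 kN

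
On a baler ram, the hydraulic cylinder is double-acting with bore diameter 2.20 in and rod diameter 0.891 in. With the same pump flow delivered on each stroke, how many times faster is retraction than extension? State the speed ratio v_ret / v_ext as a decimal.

Cap-side area A_cap = π/4 × (2.20 in)² = 3.801 in^2
Rod-side annular area A_ann = π/4 × (2.20² − 0.891²) = 3.178 in^2
For equal Q, v ∝ 1/A, so v_ret/v_ext = A_cap/A_ann.

v_ret/v_ext ≈ 1.20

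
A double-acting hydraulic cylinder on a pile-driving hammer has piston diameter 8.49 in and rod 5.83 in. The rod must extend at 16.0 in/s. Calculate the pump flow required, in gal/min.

Q ≈ 235 gal/min

Cap-side area A_cap = π/4 × (8.49 in)² = 56.61 in^2
Q = A × v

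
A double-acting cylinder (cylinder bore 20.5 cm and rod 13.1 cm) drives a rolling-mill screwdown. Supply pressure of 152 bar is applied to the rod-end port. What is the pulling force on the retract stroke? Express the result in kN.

F ≈ 297 kN

Rod-side annular area A_ann = π/4 × (20.5² − 13.1²) = 195.3 cm^2
On retraction the pressure acts on the annular area (bore minus rod).
F = P × A_ann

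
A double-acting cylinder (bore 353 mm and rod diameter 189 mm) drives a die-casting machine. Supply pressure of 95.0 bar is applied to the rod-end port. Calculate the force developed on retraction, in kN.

F ≈ 663 kN

Rod-side annular area A_ann = π/4 × (353² − 189²) = 69810 mm^2
On retraction the pressure acts on the annular area (bore minus rod).
F = P × A_ann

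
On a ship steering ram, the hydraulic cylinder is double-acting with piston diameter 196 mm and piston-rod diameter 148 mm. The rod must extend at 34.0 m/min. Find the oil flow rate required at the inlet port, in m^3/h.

Q ≈ 61.6 m^3/h

Cap-side area A_cap = π/4 × (196 mm)² = 30170 mm^2
Q = A × v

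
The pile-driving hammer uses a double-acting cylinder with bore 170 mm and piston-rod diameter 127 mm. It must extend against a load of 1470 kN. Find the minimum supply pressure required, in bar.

P ≈ 648 bar

Cap-side area A_cap = π/4 × (170 mm)² = 22700 mm^2
P = F / A = 1470 kN / A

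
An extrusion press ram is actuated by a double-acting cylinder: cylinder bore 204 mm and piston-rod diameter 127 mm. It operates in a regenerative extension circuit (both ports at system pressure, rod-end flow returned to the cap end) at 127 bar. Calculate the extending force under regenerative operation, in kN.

With equal pressure on both faces, forces on the annular region cancel; the net push is pressure × rod cross-section.
Rod cross-section A_rod = π/4 × (127 mm)² = 12670 mm^2
F = P × A_rod

F ≈ 161 kN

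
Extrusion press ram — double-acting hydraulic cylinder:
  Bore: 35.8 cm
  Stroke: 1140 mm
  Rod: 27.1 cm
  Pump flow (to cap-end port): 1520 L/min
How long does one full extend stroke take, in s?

Cap-side area A_cap = π/4 × (35.8 cm)² = 1007 cm^2
Swept volume V = A × L; t = V / Q = A·L / Q

t ≈ 4.53 s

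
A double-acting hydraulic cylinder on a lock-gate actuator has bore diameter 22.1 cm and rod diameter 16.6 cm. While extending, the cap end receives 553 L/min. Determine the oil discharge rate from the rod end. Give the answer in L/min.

Q_out ≈ 241 L/min

Cap-side area A_cap = π/4 × (22.1 cm)² = 383.6 cm^2
Rod-side annular area A_ann = π/4 × (22.1² − 16.6²) = 167.2 cm^2
Piston speed v = Q_in/A_cap; rod-end outflow Q_out = v × A_ann = Q_in × A_ann/A_cap.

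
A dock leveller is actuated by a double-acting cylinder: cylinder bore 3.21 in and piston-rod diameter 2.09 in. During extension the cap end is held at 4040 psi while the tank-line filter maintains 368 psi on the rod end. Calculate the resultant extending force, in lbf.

F ≈ 31000 lbf

Cap-side area A_cap = π/4 × (3.21 in)² = 8.093 in^2
Rod-side annular area A_ann = π/4 × (3.21² − 2.09²) = 4.662 in^2
Net thrust = P_cap·A_cap − P_rod·A_ann = 32690 lbf − 1716 lbf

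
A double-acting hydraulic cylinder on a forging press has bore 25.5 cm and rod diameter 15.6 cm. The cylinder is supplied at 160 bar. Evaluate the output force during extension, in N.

F ≈ 8.17e5 N

Cap-side area A_cap = π/4 × (25.5 cm)² = 510.7 cm^2
F = P × A_cap = 160 bar × A_cap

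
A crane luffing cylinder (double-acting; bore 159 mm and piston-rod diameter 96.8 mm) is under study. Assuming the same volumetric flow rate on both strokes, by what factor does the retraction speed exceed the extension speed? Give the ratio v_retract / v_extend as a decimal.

v_ret/v_ext ≈ 1.59

Cap-side area A_cap = π/4 × (159 mm)² = 19860 mm^2
Rod-side annular area A_ann = π/4 × (159² − 96.8²) = 12500 mm^2
For equal Q, v ∝ 1/A, so v_ret/v_ext = A_cap/A_ann.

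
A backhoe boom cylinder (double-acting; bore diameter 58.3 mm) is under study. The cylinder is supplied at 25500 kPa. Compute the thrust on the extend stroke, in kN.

Cap-side area A_cap = π/4 × (58.3 mm)² = 2669 mm^2
F = P × A_cap = 25500 kPa × A_cap

F ≈ 68.1 kN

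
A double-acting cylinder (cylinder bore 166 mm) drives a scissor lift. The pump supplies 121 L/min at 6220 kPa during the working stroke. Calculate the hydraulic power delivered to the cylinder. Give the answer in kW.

Hydraulic power = P × Q

W ≈ 12.5 kW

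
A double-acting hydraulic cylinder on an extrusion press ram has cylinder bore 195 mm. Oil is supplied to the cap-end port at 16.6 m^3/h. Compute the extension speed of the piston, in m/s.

Cap-side area A_cap = π/4 × (195 mm)² = 29860 mm^2
v = Q / A

v ≈ 0.154 m/s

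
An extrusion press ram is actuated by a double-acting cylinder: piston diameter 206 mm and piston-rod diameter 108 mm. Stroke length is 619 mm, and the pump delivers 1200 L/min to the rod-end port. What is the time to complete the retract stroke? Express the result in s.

Rod-side annular area A_ann = π/4 × (206² − 108²) = 24170 mm^2
Swept volume V = A × L; t = V / Q = A·L / Q

t ≈ 0.748 s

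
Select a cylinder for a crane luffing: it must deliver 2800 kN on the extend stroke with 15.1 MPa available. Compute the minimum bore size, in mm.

Extension force acts on the full piston face: F = P × (π/4)D².
D = √(4F / (πP)) = √(4 × 2800 kN / (π × 15.1 MPa))

D ≈ 486 mm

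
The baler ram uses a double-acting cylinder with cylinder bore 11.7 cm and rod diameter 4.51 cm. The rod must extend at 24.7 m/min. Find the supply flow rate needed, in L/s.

Q ≈ 4.43 L/s

Cap-side area A_cap = π/4 × (11.7 cm)² = 107.5 cm^2
Q = A × v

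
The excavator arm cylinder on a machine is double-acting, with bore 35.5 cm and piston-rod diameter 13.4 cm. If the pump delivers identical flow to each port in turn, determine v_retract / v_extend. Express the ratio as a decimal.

v_ret/v_ext ≈ 1.17

Cap-side area A_cap = π/4 × (35.5 cm)² = 989.8 cm^2
Rod-side annular area A_ann = π/4 × (35.5² − 13.4²) = 848.8 cm^2
For equal Q, v ∝ 1/A, so v_ret/v_ext = A_cap/A_ann.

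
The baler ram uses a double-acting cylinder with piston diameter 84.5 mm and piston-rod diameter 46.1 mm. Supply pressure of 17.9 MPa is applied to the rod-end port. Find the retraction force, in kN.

Rod-side annular area A_ann = π/4 × (84.5² − 46.1²) = 3939 mm^2
On retraction the pressure acts on the annular area (bore minus rod).
F = P × A_ann

F ≈ 70.5 kN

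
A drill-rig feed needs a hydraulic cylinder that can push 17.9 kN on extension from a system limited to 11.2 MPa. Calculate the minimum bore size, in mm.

D ≈ 45.1 mm

Extension force acts on the full piston face: F = P × (π/4)D².
D = √(4F / (πP)) = √(4 × 17.9 kN / (π × 11.2 MPa))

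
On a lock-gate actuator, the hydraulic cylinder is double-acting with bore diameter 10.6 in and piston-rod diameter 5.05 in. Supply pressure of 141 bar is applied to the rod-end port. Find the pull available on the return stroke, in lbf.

F ≈ 1.40e5 lbf

Rod-side annular area A_ann = π/4 × (10.6² − 5.05²) = 68.22 in^2
On retraction the pressure acts on the annular area (bore minus rod).
F = P × A_ann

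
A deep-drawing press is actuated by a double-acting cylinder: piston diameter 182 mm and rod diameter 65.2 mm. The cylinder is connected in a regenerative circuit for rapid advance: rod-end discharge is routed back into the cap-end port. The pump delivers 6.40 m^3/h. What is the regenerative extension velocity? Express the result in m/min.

v ≈ 31.9 m/min

In regeneration the rod-end outflow joins the pump flow into the cap end, so the net volume the pump must supply per unit advance equals the rod cross-section area.
Rod cross-section A_rod = π/4 × (65.2 mm)² = 3339 mm^2
v = Q_pump / A_rod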